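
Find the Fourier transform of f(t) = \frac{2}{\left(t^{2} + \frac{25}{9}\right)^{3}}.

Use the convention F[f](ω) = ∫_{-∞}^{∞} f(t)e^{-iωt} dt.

F(ω) = \frac{27 \pi \left(25 \omega^{2} + 45 \left|{\omega}\right| + 27\right) e^{- \frac{5 \left|{\omega}\right|}{3}}}{12500}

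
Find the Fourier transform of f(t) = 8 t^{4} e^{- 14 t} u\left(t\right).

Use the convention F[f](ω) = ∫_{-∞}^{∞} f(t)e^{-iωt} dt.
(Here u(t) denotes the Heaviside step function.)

F(ω) = \frac{192}{\left(i \omega + 14\right)^{5}}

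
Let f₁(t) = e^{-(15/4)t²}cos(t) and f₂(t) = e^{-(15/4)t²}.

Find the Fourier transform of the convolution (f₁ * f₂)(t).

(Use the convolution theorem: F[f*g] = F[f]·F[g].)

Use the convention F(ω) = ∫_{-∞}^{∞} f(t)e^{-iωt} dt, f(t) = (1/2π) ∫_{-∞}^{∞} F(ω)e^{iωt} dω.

F[f₁*f₂](ω) = \frac{2 \pi \left(e^{\frac{4 \omega}{15}} + 1\right) e^{- \frac{2 \omega^{2}}{15} - \frac{2 \omega}{15} - \frac{1}{15}}}{15}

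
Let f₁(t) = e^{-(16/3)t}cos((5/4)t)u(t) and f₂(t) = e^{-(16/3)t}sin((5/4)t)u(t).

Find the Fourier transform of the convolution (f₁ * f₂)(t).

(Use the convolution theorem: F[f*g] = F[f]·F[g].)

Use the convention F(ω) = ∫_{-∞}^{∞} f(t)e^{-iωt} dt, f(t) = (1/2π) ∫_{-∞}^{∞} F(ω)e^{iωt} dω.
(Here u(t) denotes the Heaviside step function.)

F[f₁*f₂](ω) = \frac{8640 \left(3 i \omega + 16\right)}{\left(16 \left(3 i \omega + 16\right)^{2} + 225\right)^{2}}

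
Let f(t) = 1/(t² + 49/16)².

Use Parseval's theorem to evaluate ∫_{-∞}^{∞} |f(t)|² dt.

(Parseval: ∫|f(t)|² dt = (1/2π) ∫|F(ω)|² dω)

∫|f(t)|² dt = \frac{5120 \pi}{823543}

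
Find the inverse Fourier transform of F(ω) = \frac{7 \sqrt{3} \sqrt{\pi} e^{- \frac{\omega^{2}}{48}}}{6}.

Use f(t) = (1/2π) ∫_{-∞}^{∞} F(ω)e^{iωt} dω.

f(t) = 7 e^{- 12 t^{2}}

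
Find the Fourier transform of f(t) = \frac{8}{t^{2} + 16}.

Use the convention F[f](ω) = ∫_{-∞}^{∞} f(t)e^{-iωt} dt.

F(ω) = 2 \pi e^{- 4 \left|{\omega}\right|}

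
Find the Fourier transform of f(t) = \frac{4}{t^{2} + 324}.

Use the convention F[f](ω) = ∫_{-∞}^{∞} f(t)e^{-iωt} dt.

F(ω) = \frac{2 \pi e^{- 18 \left|{\omega}\right|}}{9}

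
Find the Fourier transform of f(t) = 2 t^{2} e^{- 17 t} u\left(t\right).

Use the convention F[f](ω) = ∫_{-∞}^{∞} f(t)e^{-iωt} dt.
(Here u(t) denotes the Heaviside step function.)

F(ω) = \frac{4}{\left(i \omega + 17\right)^{3}}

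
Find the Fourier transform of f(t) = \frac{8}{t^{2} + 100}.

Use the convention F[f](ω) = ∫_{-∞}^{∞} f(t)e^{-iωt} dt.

F(ω) = \frac{4 \pi e^{- 10 \left|{\omega}\right|}}{5}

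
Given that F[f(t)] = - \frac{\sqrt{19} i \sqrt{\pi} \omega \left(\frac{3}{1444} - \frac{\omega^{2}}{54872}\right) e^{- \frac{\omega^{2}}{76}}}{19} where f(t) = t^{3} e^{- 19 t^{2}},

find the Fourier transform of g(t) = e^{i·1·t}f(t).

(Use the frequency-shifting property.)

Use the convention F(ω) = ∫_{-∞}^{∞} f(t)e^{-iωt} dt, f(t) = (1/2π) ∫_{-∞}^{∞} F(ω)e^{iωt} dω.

F[g](ω) = \frac{\sqrt{19} i \sqrt{\pi} \left(\omega - 1\right) \left(\left(\omega - 1\right)^{2} - 114\right) e^{- \frac{\left(\omega - 1\right)^{2}}{76}}}{1042568}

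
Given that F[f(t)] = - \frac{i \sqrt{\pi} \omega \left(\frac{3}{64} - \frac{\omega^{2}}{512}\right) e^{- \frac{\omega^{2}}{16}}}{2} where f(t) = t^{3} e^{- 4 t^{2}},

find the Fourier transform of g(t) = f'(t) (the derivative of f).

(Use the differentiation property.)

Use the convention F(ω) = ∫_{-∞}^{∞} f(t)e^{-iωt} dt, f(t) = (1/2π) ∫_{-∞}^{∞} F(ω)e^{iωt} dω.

F[g](ω) = \frac{\sqrt{\pi} \omega^{2} \left(24 - \omega^{2}\right) e^{- \frac{\omega^{2}}{16}}}{1024}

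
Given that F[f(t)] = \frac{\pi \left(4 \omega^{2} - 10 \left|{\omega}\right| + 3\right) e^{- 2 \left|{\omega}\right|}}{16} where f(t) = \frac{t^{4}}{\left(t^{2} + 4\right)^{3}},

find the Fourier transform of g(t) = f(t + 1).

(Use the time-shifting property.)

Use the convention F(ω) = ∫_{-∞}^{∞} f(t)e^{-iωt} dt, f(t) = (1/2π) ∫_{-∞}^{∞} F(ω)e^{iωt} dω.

F[g](ω) = \frac{\pi \left(4 \omega^{2} - 10 \left|{\omega}\right| + 3\right) e^{i \omega - 2 \left|{\omega}\right|}}{16}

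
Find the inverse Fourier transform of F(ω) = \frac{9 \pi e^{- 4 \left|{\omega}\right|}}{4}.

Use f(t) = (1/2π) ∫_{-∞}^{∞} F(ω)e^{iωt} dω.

f(t) = \frac{9}{t^{2} + 16}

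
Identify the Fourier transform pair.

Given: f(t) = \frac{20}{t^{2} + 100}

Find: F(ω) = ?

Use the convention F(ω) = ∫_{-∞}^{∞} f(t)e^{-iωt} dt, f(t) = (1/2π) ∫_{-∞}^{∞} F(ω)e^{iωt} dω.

F(ω) = 2 \pi e^{- 10 \left|{\omega}\right|}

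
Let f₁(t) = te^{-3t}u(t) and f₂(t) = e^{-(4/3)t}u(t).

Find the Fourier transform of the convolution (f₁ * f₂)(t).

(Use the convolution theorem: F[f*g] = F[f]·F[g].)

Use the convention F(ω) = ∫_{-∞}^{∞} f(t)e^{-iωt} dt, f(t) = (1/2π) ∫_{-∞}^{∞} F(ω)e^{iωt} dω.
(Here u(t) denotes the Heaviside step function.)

F[f₁*f₂](ω) = \frac{3}{\left(i \omega + 3\right)^{2} \left(3 i \omega + 4\right)}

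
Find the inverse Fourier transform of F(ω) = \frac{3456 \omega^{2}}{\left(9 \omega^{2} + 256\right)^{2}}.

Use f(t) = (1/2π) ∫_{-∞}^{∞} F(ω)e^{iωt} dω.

f(t) = 2 \left(1 - \frac{16 \left|{t}\right|}{3}\right) e^{- \frac{16 \left|{t}\right|}{3}}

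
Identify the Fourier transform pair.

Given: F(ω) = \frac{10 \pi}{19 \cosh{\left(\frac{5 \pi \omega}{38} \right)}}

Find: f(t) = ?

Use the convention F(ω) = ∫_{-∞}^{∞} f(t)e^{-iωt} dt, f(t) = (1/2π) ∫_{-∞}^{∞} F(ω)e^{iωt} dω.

f(t) = \frac{4}{e^{\frac{19 t}{5}} + e^{- \frac{19 t}{5}}}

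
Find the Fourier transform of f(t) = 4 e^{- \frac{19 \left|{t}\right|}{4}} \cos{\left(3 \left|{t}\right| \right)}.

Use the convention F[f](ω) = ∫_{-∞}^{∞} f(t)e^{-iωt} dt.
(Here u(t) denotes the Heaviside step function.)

F(ω) = \frac{608 \left(16 \omega^{2} + 505\right)}{256 \omega^{4} + 6944 \omega^{2} + 255025}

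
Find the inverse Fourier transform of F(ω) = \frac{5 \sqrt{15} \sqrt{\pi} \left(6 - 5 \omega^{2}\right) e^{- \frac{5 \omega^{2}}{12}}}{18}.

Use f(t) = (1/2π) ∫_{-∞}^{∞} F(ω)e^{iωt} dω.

f(t) = 6 t^{2} e^{- \frac{3 t^{2}}{5}}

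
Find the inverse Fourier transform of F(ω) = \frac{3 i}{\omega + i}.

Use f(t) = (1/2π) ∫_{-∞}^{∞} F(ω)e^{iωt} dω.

f(t) = 3 e^{t} u\left(- t\right)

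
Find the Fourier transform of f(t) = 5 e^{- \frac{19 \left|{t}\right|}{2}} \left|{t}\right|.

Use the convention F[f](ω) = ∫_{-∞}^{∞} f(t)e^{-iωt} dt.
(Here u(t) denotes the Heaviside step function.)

F(ω) = \frac{40 \left(361 - 4 \omega^{2}\right)}{\left(4 \omega^{2} + 361\right)^{2}}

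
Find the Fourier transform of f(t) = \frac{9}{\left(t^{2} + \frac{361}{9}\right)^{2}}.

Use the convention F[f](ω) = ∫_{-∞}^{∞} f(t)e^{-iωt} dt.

F(ω) = \frac{81 \pi \left(19 \left|{\omega}\right| + 3\right) e^{- \frac{19 \left|{\omega}\right|}{3}}}{13718}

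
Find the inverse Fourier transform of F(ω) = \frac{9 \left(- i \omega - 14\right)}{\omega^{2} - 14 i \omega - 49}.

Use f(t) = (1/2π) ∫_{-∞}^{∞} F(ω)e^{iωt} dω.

f(t) = 9 \left(7 t + 1\right) e^{- 7 t} u\left(t\right)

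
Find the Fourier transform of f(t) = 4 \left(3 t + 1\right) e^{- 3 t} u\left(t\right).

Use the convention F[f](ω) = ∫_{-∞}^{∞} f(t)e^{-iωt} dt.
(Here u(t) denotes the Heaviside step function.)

F(ω) = \frac{4 \left(- i \omega - 6\right)}{\omega^{2} - 6 i \omega - 9}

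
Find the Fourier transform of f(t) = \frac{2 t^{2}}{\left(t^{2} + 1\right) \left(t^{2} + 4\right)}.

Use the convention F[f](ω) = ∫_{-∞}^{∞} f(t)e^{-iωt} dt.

F(ω) = \frac{2 \pi \left(2 - e^{\left|{\omega}\right|}\right) e^{- 2 \left|{\omega}\right|}}{3}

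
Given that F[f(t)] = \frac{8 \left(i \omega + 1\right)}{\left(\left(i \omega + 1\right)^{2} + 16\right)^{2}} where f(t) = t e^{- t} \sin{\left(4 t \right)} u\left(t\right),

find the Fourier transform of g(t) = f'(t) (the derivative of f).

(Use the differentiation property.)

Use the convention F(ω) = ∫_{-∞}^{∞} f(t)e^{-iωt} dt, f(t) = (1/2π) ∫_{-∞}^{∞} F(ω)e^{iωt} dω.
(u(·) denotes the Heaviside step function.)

F[g](ω) = \frac{8 i \omega \left(i \omega + 1\right)}{\left(\left(i \omega + 1\right)^{2} + 16\right)^{2}}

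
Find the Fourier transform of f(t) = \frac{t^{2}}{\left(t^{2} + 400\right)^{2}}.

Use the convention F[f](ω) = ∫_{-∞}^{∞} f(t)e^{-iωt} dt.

F(ω) = \frac{\pi \left(1 - 20 \left|{\omega}\right|\right) e^{- 20 \left|{\omega}\right|}}{40}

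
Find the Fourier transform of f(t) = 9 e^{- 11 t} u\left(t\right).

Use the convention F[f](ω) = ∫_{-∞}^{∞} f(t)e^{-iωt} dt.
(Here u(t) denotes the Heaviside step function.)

F(ω) = \frac{9}{i \omega + 11}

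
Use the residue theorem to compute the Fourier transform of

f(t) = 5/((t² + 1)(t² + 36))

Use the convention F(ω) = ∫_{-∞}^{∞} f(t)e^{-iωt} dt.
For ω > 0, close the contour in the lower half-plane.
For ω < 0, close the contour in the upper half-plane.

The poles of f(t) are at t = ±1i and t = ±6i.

Let g(z) = f(z)e^{-iωz}; for large |z| the factor e^{-iωz} decays in the lower half-plane when ω > 0 and in the upper half-plane when ω < 0.

Case ω > 0 (lower half-plane, clockwise contour ⇒ F(ω) = -2πi·ΣRes):
  Res_{z = - i} g(z) = \frac{i e^{- \omega}}{14}
  Res_{z = - 6 i} g(z) = - \frac{i e^{- 6 \omega}}{84}
  F(ω) = -2πi·ΣRes = \frac{\pi e^{- \omega}}{7} - \frac{\pi e^{- 6 \omega}}{42}

Case ω < 0 (upper half-plane, counterclockwise contour ⇒ F(ω) = +2πi·ΣRes):
  Res_{z = i} g(z) = - \frac{i e^{\omega}}{14}
  Res_{z = 6 i} g(z) = \frac{i e^{6 \omega}}{84}
  F(ω) = 2πi·ΣRes = \frac{\pi \left(6 - e^{5 \omega}\right) e^{\omega}}{42}

Both cases combine into a single formula in |ω|:

F(ω) = \frac{\pi e^{- \left|{\omega}\right|}}{7} - \frac{\pi e^{- 6 \left|{\omega}\right|}}{42}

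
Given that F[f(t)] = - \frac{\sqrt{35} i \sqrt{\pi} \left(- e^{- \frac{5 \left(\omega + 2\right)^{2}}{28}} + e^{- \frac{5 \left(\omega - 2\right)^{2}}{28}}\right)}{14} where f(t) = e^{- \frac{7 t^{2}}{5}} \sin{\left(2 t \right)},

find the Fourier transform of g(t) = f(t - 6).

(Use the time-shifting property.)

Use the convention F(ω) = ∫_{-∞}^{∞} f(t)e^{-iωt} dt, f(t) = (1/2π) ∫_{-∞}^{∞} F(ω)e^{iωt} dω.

F[g](ω) = \frac{\sqrt{35} i \sqrt{\pi} \left(1 - e^{\frac{10 \omega}{7}}\right) e^{- \frac{5 \omega^{2}}{28} - \frac{5 \omega}{7} - 6 i \omega - \frac{5}{7}}}{14}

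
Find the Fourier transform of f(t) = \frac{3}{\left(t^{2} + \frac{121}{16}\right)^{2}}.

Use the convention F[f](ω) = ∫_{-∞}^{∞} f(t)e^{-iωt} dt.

F(ω) = \frac{24 \pi \left(11 \left|{\omega}\right| + 4\right) e^{- \frac{11 \left|{\omega}\right|}{4}}}{1331}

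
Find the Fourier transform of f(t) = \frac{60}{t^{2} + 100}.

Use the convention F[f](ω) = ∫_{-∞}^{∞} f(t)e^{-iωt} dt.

F(ω) = 6 \pi e^{- 10 \left|{\omega}\right|}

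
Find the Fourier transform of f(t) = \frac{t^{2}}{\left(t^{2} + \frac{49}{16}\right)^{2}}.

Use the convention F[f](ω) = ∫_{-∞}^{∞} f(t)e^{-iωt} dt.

F(ω) = \frac{\pi \left(4 - 7 \left|{\omega}\right|\right) e^{- \frac{7 \left|{\omega}\right|}{4}}}{14}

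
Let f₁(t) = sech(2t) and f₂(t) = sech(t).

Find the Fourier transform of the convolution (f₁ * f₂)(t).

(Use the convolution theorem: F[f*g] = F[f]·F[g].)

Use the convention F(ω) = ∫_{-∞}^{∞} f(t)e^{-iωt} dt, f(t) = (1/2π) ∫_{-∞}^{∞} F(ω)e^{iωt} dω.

F[f₁*f₂](ω) = \frac{2 \pi^{2} \sinh{\left(\frac{\pi \omega}{4} \right)}}{\sinh{\left(\pi \omega \right)}}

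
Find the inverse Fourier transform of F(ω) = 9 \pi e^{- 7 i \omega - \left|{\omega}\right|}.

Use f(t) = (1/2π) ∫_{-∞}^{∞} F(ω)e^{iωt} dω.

f(t) = \frac{9}{\left(t - 7\right)^{2} + 1}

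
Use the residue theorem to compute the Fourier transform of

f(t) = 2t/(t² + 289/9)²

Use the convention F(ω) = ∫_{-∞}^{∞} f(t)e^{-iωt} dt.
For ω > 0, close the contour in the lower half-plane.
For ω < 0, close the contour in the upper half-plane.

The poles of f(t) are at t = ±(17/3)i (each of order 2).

Let g(z) = f(z)e^{-iωz}; for large |z| the factor e^{-iωz} decays in the lower half-plane when ω > 0 and in the upper half-plane when ω < 0.

Case ω > 0 (lower half-plane, clockwise contour ⇒ F(ω) = -2πi·ΣRes):
  Res_{z = - \frac{17 i}{3}} g(z) = \frac{3 \omega e^{- \frac{17 \omega}{3}}}{34} (pole of order 2)
  F(ω) = -2πi·ΣRes = - \frac{3 i \pi \omega e^{- \frac{17 \omega}{3}}}{17}

Case ω < 0 (upper half-plane, counterclockwise contour ⇒ F(ω) = +2πi·ΣRes):
  Res_{z = \frac{17 i}{3}} g(z) = - \frac{3 \omega e^{\frac{17 \omega}{3}}}{34} (pole of order 2)
  F(ω) = 2πi·ΣRes = - \frac{3 i \pi \omega e^{\frac{17 \omega}{3}}}{17}

Both cases combine into a single formula in |ω|:

F(ω) = - \frac{3 i \pi \omega e^{- \frac{17 \left|{\omega}\right|}{3}}}{17}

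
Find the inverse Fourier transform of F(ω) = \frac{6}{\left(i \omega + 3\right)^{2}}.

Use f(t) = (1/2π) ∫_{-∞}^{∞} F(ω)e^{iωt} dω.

f(t) = 6 t e^{- 3 t} u\left(t\right)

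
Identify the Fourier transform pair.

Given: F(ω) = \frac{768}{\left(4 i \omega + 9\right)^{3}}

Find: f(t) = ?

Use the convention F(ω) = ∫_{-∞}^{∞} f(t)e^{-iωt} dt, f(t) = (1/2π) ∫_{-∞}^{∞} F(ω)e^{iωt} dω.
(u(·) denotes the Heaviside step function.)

f(t) = 6 t^{2} e^{- \frac{9 t}{4}} u\left(t\right)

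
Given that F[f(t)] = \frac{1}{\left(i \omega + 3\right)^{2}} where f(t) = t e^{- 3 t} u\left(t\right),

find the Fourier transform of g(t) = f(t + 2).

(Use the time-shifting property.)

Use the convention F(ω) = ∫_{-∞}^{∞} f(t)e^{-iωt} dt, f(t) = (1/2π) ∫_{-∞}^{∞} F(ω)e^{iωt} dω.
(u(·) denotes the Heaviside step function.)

F[g](ω) = \frac{e^{2 i \omega}}{\left(i \omega + 3\right)^{2}}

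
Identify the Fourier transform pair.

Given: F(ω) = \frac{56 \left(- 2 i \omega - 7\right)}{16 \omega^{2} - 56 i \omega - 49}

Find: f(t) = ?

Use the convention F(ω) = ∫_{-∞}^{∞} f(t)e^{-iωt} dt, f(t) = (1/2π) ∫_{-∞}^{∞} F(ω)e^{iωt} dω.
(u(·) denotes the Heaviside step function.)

f(t) = 7 \left(\frac{7 t}{4} + 1\right) e^{- \frac{7 t}{4}} u\left(t\right)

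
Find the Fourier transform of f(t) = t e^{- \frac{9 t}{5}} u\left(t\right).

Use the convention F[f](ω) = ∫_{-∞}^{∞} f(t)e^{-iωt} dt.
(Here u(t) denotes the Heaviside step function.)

F(ω) = \frac{25}{\left(5 i \omega + 9\right)^{2}}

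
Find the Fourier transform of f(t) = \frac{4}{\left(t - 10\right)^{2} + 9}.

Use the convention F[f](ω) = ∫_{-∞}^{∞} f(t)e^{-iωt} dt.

F(ω) = \frac{4 \pi e^{- 10 i \omega - 3 \left|{\omega}\right|}}{3}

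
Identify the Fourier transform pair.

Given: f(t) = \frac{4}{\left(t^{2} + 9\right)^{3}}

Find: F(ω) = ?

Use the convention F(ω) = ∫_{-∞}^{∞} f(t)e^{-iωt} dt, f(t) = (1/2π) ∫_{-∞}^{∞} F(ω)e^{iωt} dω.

F(ω) = \frac{\pi \left(3 \omega^{2} + 3 \left|{\omega}\right| + 1\right) e^{- 3 \left|{\omega}\right|}}{162}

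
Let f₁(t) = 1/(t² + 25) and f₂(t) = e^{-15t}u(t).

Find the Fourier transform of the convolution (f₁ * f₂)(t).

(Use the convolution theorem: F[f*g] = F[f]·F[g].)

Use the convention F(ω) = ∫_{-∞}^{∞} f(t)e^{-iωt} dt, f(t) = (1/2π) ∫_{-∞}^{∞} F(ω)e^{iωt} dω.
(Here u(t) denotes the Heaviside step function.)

F[f₁*f₂](ω) = \frac{\pi e^{- 5 \left|{\omega}\right|}}{5 \left(i \omega + 15\right)}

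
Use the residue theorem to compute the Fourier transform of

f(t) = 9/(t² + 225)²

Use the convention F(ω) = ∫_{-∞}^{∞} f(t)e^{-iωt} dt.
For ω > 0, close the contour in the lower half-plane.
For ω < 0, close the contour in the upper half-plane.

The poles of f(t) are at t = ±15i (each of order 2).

Let g(z) = f(z)e^{-iωz}; for large |z| the factor e^{-iωz} decays in the lower half-plane when ω > 0 and in the upper half-plane when ω < 0.

Case ω > 0 (lower half-plane, clockwise contour ⇒ F(ω) = -2πi·ΣRes):
  Res_{z = - 15 i} g(z) = \frac{i \left(15 \omega + 1\right) e^{- 15 \omega}}{1500} (pole of order 2)
  F(ω) = -2πi·ΣRes = \frac{\pi \left(15 \omega + 1\right) e^{- 15 \omega}}{750}

Case ω < 0 (upper half-plane, counterclockwise contour ⇒ F(ω) = +2πi·ΣRes):
  Res_{z = 15 i} g(z) = \frac{i \left(15 \omega - 1\right) e^{15 \omega}}{1500} (pole of order 2)
  F(ω) = 2πi·ΣRes = \frac{\pi \left(1 - 15 \omega\right) e^{15 \omega}}{750}

Both cases combine into a single formula in |ω|:

F(ω) = \frac{\pi \left(15 \left|{\omega}\right| + 1\right) e^{- 15 \left|{\omega}\right|}}{750}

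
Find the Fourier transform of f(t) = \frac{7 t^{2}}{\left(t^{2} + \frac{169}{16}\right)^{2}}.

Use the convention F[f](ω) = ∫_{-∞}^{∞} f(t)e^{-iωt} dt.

F(ω) = \frac{7 \pi \left(4 - 13 \left|{\omega}\right|\right) e^{- \frac{13 \left|{\omega}\right|}{4}}}{26}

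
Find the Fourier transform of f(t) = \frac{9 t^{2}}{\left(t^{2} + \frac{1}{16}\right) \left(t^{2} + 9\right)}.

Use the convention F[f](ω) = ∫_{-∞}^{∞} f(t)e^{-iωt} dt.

F(ω) = \frac{432 \pi e^{- 3 \left|{\omega}\right|}}{143} - \frac{36 \pi e^{- \frac{\left|{\omega}\right|}{4}}}{143}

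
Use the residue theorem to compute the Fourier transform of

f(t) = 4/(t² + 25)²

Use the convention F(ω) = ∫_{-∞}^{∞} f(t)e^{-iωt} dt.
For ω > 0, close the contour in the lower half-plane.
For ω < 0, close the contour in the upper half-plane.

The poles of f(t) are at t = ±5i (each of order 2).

Let g(z) = f(z)e^{-iωz}; for large |z| the factor e^{-iωz} decays in the lower half-plane when ω > 0 and in the upper half-plane when ω < 0.

Case ω > 0 (lower half-plane, clockwise contour ⇒ F(ω) = -2πi·ΣRes):
  Res_{z = - 5 i} g(z) = \frac{i \left(5 \omega + 1\right) e^{- 5 \omega}}{125} (pole of order 2)
  F(ω) = -2πi·ΣRes = \frac{2 \pi \left(5 \omega + 1\right) e^{- 5 \omega}}{125}

Case ω < 0 (upper half-plane, counterclockwise contour ⇒ F(ω) = +2πi·ΣRes):
  Res_{z = 5 i} g(z) = \frac{i \left(5 \omega - 1\right) e^{5 \omega}}{125} (pole of order 2)
  F(ω) = 2πi·ΣRes = \frac{2 \pi \left(1 - 5 \omega\right) e^{5 \omega}}{125}

Both cases combine into a single formula in |ω|:

F(ω) = \frac{2 \pi \left(5 \left|{\omega}\right| + 1\right) e^{- 5 \left|{\omega}\right|}}{125}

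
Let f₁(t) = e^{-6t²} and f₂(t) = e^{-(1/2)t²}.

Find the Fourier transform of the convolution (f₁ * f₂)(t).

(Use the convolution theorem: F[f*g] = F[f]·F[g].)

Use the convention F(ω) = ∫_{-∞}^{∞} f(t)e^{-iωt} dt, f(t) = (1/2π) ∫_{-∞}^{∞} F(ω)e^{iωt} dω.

F[f₁*f₂](ω) = \frac{\sqrt{3} \pi e^{- \frac{13 \omega^{2}}{24}}}{3}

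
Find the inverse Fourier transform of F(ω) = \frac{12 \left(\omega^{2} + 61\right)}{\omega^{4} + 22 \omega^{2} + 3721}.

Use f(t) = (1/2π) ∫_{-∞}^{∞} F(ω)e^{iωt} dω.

f(t) = e^{- 6 \left|{t}\right|} \cos{\left(5 \left|{t}\right| \right)}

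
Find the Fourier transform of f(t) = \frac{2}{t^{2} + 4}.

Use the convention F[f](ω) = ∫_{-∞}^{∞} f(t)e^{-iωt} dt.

F(ω) = \pi e^{- 2 \left|{\omega}\right|}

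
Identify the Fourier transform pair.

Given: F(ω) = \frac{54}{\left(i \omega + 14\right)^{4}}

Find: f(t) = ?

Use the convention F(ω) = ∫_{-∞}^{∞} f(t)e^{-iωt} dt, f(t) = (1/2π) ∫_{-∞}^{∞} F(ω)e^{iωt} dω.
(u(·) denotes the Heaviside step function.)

f(t) = 9 t^{3} e^{- 14 t} u\left(t\right)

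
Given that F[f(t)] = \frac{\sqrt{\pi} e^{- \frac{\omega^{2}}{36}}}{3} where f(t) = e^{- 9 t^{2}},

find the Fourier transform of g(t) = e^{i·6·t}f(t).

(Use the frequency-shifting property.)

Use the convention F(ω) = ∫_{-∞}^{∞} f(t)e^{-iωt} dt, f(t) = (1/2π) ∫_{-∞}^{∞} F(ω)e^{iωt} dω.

F[g](ω) = \frac{\sqrt{\pi} e^{- \frac{\left(\omega - 6\right)^{2}}{36}}}{3}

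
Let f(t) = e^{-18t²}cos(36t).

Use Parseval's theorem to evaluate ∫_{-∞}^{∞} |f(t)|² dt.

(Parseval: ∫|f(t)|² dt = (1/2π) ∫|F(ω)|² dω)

∫|f(t)|² dt = \frac{\sqrt{\pi} \left(1 + e^{36}\right)}{12 e^{36}}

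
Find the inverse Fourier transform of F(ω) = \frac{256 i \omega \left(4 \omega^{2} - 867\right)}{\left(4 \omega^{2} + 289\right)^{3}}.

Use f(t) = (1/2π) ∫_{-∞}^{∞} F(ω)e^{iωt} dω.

f(t) = 4 t e^{- \frac{17 \left|{t}\right|}{2}} \left|{t}\right|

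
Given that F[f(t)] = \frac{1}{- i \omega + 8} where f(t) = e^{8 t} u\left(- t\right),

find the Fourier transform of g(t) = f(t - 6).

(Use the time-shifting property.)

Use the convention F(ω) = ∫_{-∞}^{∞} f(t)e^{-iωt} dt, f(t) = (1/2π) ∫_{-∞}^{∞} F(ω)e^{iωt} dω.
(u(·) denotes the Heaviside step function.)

F[g](ω) = \frac{i e^{- 6 i \omega}}{\omega + 8 i}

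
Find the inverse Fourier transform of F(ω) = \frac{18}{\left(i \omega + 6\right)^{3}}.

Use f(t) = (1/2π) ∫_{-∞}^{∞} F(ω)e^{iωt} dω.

f(t) = 9 t^{2} e^{- 6 t} u\left(t\right)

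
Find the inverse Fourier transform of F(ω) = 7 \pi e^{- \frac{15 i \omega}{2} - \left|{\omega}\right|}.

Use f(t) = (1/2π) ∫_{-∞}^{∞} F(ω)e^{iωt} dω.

f(t) = \frac{7}{\left(t - \frac{15}{2}\right)^{2} + 1}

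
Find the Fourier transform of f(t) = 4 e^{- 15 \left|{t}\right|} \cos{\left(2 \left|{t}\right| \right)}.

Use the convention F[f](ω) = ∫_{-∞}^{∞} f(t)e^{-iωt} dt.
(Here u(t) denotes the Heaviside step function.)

F(ω) = \frac{120 \left(\omega^{2} + 229\right)}{\omega^{4} + 442 \omega^{2} + 52441}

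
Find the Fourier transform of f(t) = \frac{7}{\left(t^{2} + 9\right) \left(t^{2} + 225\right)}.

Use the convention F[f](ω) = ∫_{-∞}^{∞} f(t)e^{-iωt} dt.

F(ω) = \frac{7 \pi \left(5 e^{12 \left|{\omega}\right|} - 1\right) e^{- 15 \left|{\omega}\right|}}{3240}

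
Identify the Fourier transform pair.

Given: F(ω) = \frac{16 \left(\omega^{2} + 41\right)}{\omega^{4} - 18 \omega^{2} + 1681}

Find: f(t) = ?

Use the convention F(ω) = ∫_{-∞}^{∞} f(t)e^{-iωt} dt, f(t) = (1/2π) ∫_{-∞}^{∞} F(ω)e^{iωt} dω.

f(t) = 2 e^{- 4 \left|{t}\right|} \cos{\left(5 t \right)}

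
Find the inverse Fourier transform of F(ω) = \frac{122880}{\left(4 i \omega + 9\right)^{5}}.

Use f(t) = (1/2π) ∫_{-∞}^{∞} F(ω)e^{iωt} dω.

f(t) = 5 t^{4} e^{- \frac{9 t}{4}} u\left(t\right)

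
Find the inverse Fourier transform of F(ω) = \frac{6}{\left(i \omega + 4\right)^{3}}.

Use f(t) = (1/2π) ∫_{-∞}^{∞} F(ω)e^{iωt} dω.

f(t) = 3 t^{2} e^{- 4 t} u\left(t\right)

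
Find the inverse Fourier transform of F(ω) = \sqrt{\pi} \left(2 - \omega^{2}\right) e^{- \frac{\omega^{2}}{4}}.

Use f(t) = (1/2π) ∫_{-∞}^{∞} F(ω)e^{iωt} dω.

f(t) = 4 t^{2} e^{- t^{2}}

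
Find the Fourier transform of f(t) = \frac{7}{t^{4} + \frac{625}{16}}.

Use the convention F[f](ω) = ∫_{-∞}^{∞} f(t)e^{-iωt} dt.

F(ω) = \frac{56 \pi e^{- \frac{5 \sqrt{2} \left|{\omega}\right|}{4}} \sin{\left(\frac{5 \sqrt{2} \left|{\omega}\right|}{4} + \frac{\pi}{4} \right)}}{125}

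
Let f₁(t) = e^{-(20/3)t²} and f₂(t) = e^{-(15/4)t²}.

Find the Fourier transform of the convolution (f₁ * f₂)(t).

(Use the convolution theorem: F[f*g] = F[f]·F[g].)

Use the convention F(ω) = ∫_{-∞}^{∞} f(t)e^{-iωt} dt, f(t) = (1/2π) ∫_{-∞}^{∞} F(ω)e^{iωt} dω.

F[f₁*f₂](ω) = \frac{\pi e^{- \frac{5 \omega^{2}}{48}}}{5}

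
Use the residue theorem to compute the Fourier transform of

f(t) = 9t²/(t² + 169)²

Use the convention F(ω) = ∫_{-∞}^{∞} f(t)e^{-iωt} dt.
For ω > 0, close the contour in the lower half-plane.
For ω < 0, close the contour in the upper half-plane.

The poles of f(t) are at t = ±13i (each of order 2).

Let g(z) = f(z)e^{-iωz}; for large |z| the factor e^{-iωz} decays in the lower half-plane when ω > 0 and in the upper half-plane when ω < 0.

Case ω > 0 (lower half-plane, clockwise contour ⇒ F(ω) = -2πi·ΣRes):
  Res_{z = - 13 i} g(z) = \frac{9 i \left(1 - 13 \omega\right) e^{- 13 \omega}}{52} (pole of order 2)
  F(ω) = -2πi·ΣRes = \frac{9 \pi \left(1 - 13 \omega\right) e^{- 13 \omega}}{26}

Case ω < 0 (upper half-plane, counterclockwise contour ⇒ F(ω) = +2πi·ΣRes):
  Res_{z = 13 i} g(z) = \frac{9 i \left(- 13 \omega - 1\right) e^{13 \omega}}{52} (pole of order 2)
  F(ω) = 2πi·ΣRes = \frac{9 \pi \left(13 \omega + 1\right) e^{13 \omega}}{26}

Both cases combine into a single formula in |ω|:

F(ω) = \frac{9 \pi \left(1 - 13 \left|{\omega}\right|\right) e^{- 13 \left|{\omega}\right|}}{26}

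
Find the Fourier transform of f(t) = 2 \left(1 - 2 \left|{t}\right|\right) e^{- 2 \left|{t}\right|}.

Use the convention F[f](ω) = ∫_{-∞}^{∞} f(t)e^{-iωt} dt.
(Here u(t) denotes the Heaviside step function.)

F(ω) = \frac{16 \omega^{2}}{\left(\omega^{2} + 4\right)^{2}}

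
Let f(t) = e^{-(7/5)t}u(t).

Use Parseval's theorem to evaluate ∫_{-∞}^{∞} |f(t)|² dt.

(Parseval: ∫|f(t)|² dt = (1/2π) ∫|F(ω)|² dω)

∫|f(t)|² dt = \frac{5}{14}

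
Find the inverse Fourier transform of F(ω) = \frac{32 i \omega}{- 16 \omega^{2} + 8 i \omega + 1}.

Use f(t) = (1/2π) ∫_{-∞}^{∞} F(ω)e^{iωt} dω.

f(t) = 2 \left(1 - \frac{t}{4}\right) e^{- \frac{t}{4}} u\left(t\right)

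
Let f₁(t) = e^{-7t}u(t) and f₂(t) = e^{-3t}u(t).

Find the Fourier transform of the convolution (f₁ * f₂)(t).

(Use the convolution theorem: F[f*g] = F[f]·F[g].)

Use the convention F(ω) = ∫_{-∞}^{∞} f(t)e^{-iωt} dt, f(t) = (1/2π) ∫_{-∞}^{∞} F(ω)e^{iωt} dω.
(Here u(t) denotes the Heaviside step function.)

F[f₁*f₂](ω) = \frac{1}{\left(i \omega + 3\right) \left(i \omega + 7\right)}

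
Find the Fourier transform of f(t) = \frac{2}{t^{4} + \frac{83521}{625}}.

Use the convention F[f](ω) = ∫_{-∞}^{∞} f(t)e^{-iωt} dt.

F(ω) = \frac{250 \pi e^{- \frac{17 \sqrt{2} \left|{\omega}\right|}{10}} \sin{\left(\frac{17 \sqrt{2} \left|{\omega}\right|}{10} + \frac{\pi}{4} \right)}}{4913}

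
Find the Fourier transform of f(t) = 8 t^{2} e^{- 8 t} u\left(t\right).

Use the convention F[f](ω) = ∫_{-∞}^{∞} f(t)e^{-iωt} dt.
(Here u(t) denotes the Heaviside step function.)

F(ω) = \frac{16}{\left(i \omega + 8\right)^{3}}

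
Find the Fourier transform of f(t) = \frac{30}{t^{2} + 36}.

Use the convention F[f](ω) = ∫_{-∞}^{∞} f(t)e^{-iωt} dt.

F(ω) = 5 \pi e^{- 6 \left|{\omega}\right|}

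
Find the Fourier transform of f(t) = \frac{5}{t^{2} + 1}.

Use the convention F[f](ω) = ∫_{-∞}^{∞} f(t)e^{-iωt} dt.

F(ω) = 5 \pi e^{- \left|{\omega}\right|}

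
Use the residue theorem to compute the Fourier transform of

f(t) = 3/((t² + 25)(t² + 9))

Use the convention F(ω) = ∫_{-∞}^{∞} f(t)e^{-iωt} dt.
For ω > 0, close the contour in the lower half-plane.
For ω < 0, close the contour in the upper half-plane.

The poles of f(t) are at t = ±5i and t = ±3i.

Let g(z) = f(z)e^{-iωz}; for large |z| the factor e^{-iωz} decays in the lower half-plane when ω > 0 and in the upper half-plane when ω < 0.

Case ω > 0 (lower half-plane, clockwise contour ⇒ F(ω) = -2πi·ΣRes):
  Res_{z = - 5 i} g(z) = - \frac{3 i e^{- 5 \omega}}{160}
  Res_{z = - 3 i} g(z) = \frac{i e^{- 3 \omega}}{32}
  F(ω) = -2πi·ΣRes = \frac{\pi \left(5 e^{2 \omega} - 3\right) e^{- 5 \omega}}{80}

Case ω < 0 (upper half-plane, counterclockwise contour ⇒ F(ω) = +2πi·ΣRes):
  Res_{z = 5 i} g(z) = \frac{3 i e^{5 \omega}}{160}
  Res_{z = 3 i} g(z) = - \frac{i e^{3 \omega}}{32}
  F(ω) = 2πi·ΣRes = \frac{\pi \left(5 - 3 e^{2 \omega}\right) e^{3 \omega}}{80}

Both cases combine into a single formula in |ω|:

F(ω) = \frac{\pi \left(5 e^{2 \left|{\omega}\right|} - 3\right) e^{- 5 \left|{\omega}\right|}}{80}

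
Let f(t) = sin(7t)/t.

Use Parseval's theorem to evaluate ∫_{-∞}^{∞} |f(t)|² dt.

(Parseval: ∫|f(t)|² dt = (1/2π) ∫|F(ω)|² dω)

∫|f(t)|² dt = 7 \pi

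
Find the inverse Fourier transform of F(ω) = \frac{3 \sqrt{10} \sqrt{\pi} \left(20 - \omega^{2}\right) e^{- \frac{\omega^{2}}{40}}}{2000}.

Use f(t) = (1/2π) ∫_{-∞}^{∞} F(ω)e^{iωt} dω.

f(t) = 6 t^{2} e^{- 10 t^{2}}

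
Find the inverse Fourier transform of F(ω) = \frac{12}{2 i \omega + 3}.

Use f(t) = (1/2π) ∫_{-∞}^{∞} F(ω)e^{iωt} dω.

f(t) = 6 e^{- \frac{3 t}{2}} u\left(t\right)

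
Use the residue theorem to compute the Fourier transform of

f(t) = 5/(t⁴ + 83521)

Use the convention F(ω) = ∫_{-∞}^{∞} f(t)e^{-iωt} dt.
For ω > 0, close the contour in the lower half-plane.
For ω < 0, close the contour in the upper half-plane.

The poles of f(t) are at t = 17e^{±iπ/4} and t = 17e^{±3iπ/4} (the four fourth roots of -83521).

Let g(z) = f(z)e^{-iωz}; for large |z| the factor e^{-iωz} decays in the lower half-plane when ω > 0 and in the upper half-plane when ω < 0.

Case ω > 0 (lower half-plane, clockwise contour ⇒ F(ω) = -2πi·ΣRes):
  Res_{z = - \frac{17 \sqrt{2}}{2} - \frac{17 \sqrt{2} i}{2}} g(z) = \frac{5 \sqrt{2} i \left(1 - i\right) e^{\frac{17 \sqrt{2} \omega \left(-1 + i\right)}{2}}}{39304}
  Res_{z = \frac{17 \sqrt{2}}{2} - \frac{17 \sqrt{2} i}{2}} g(z) = \frac{5 \sqrt{2} i \left(1 + i\right) e^{- \frac{17 \sqrt{2} \omega \left(1 + i\right)}{2}}}{39304}
  F(ω) = -2πi·ΣRes = \frac{5 \sqrt{2} \pi \left(1 - i\right) \left(e^{17 \sqrt{2} i \omega} + i\right) e^{- \frac{17 \sqrt{2} \omega \left(1 + i\right)}{2}}}{19652} = \frac{5 \pi e^{- \frac{17 \sqrt{2} \omega}{2}} \sin{\left(\frac{17 \sqrt{2} \omega}{2} + \frac{\pi}{4} \right)}}{4913}

Case ω < 0 (upper half-plane, counterclockwise contour ⇒ F(ω) = +2πi·ΣRes):
  Res_{z = \frac{17 \sqrt{2}}{2} + \frac{17 \sqrt{2} i}{2}} g(z) = \frac{5 \sqrt{2} i \left(-1 + i\right) e^{\frac{17 \sqrt{2} \omega \left(1 - i\right)}{2}}}{39304}
  Res_{z = - \frac{17 \sqrt{2}}{2} + \frac{17 \sqrt{2} i}{2}} g(z) = \frac{5 \sqrt{2} \left(1 - i\right) e^{\frac{17 \sqrt{2} \omega \left(1 + i\right)}{2}}}{39304}
  F(ω) = 2πi·ΣRes = - \frac{5 \sqrt{2} i \pi \left(i \left(1 - i\right) e^{\frac{17 \sqrt{2} \omega \left(1 - i\right)}{2}} - \left(1 - i\right) e^{\frac{17 \sqrt{2} \omega \left(1 + i\right)}{2}}\right)}{19652} = \frac{5 \pi e^{\frac{17 \sqrt{2} \omega}{2}} \cos{\left(\frac{17 \sqrt{2} \omega}{2} + \frac{\pi}{4} \right)}}{4913}

Both cases combine into a single formula in |ω|:

F(ω) = \frac{5 \pi e^{- \frac{17 \sqrt{2} \left|{\omega}\right|}{2}} \sin{\left(\frac{17 \sqrt{2} \left|{\omega}\right|}{2} + \frac{\pi}{4} \right)}}{4913}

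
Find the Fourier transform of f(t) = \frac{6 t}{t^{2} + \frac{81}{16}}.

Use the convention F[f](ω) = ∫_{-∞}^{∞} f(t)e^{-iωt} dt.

F(ω) = - 6 i \pi e^{- \frac{9 \left|{\omega}\right|}{4}} \operatorname{sign}{\left(\omega \right)}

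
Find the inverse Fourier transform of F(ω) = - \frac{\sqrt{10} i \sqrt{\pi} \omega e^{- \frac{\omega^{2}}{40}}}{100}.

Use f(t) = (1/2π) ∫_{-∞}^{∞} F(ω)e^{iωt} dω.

f(t) = 2 t e^{- 10 t^{2}}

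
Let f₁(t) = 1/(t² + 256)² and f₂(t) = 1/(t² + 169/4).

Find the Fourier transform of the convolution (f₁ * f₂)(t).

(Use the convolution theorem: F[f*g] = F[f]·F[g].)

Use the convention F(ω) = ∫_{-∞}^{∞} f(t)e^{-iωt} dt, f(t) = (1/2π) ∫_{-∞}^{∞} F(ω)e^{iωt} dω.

F[f₁*f₂](ω) = \frac{\pi^{2} \left(16 \left|{\omega}\right| + 1\right) e^{- \frac{45 \left|{\omega}\right|}{2}}}{53248}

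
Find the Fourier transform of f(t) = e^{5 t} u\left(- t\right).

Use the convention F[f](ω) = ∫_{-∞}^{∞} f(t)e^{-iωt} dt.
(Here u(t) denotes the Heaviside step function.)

F(ω) = \frac{i}{\omega + 5 i}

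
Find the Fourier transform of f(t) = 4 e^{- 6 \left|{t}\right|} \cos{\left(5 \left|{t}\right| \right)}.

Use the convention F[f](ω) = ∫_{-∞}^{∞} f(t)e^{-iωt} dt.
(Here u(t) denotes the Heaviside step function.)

F(ω) = \frac{48 \left(\omega^{2} + 61\right)}{\omega^{4} + 22 \omega^{2} + 3721}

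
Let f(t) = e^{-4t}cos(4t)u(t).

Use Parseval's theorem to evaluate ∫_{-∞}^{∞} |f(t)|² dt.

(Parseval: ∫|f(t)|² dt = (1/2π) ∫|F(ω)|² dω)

∫|f(t)|² dt = \frac{3}{32}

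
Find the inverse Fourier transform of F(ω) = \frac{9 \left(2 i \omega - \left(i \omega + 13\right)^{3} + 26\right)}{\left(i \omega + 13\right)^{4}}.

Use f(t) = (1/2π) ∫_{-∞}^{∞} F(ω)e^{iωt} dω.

f(t) = 9 \left(t^{2} - 1\right) e^{- 13 t} u\left(t\right)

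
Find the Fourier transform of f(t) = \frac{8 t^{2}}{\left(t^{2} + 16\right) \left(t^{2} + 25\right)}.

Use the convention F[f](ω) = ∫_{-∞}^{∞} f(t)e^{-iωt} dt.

F(ω) = \frac{8 \pi \left(5 - 4 e^{\left|{\omega}\right|}\right) e^{- 5 \left|{\omega}\right|}}{9}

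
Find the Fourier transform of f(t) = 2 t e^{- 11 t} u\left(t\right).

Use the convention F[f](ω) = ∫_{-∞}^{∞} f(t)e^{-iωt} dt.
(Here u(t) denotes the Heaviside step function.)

F(ω) = \frac{2}{\left(i \omega + 11\right)^{2}}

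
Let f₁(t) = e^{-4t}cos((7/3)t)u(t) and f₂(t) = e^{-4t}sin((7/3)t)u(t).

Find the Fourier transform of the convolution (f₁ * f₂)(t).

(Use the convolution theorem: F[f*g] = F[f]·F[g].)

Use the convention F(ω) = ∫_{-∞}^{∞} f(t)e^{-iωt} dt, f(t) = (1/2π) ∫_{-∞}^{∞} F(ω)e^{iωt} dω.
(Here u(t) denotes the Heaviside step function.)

F[f₁*f₂](ω) = \frac{189 \left(i \omega + 4\right)}{\left(9 \left(i \omega + 4\right)^{2} + 49\right)^{2}}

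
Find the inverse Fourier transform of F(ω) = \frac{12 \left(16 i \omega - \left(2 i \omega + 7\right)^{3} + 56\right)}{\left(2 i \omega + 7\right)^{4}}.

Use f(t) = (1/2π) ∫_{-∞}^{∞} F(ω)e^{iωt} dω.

f(t) = 6 \left(t^{2} - 1\right) e^{- \frac{7 t}{2}} u\left(t\right)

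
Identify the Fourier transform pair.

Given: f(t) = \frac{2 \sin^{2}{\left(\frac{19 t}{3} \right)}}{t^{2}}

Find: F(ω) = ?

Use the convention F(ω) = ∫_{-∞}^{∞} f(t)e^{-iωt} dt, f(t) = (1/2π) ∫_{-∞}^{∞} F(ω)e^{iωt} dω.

F(ω) = \begin{cases} \frac{\pi \left(38 - 3 \left|{\omega}\right|\right)}{3} & \text{for}\: \omega > - \frac{38}{3} \wedge \omega < \frac{38}{3} \\0 & \text{otherwise} \end{cases}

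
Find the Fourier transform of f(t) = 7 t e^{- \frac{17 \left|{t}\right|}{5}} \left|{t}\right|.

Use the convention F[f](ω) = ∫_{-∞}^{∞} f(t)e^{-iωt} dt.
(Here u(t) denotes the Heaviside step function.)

F(ω) = \frac{17500 i \omega \left(25 \omega^{2} - 867\right)}{\left(25 \omega^{2} + 289\right)^{3}}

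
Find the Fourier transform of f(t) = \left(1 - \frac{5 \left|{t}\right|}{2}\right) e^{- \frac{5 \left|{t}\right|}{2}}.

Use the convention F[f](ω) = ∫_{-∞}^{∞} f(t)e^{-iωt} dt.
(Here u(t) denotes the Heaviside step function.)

F(ω) = \frac{160 \omega^{2}}{\left(4 \omega^{2} + 25\right)^{2}}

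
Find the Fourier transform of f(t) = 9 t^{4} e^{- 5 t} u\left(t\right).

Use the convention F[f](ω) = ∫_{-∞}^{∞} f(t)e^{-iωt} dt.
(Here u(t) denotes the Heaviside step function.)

F(ω) = \frac{216}{\left(i \omega + 5\right)^{5}}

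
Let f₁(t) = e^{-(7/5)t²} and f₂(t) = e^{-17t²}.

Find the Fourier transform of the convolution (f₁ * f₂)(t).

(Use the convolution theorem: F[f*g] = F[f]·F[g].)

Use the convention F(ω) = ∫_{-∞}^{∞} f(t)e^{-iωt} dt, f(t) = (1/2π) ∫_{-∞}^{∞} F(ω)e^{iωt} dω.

F[f₁*f₂](ω) = \frac{\sqrt{595} \pi e^{- \frac{23 \omega^{2}}{119}}}{119}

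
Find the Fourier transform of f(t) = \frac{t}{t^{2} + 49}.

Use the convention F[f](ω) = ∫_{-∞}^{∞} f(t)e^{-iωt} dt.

F(ω) = - i \pi e^{- 7 \left|{\omega}\right|} \operatorname{sign}{\left(\omega \right)}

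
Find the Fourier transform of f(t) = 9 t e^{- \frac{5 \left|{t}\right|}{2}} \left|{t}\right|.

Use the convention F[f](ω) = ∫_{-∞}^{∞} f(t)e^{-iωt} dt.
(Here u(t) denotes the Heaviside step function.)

F(ω) = \frac{576 i \omega \left(4 \omega^{2} - 75\right)}{\left(4 \omega^{2} + 25\right)^{3}}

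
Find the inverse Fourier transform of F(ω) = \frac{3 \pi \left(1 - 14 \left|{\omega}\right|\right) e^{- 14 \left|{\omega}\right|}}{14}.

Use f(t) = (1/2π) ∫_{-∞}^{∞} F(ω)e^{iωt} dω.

f(t) = \frac{6 t^{2}}{\left(t^{2} + 196\right)^{2}}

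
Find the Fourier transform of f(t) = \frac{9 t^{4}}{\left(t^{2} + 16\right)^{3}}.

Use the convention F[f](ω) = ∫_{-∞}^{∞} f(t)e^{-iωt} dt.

F(ω) = \frac{9 \pi \left(16 \omega^{2} - 20 \left|{\omega}\right| + 3\right) e^{- 4 \left|{\omega}\right|}}{32}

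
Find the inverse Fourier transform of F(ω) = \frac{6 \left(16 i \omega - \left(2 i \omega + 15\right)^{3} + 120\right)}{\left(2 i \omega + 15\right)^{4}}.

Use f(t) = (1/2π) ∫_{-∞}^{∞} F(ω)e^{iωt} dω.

f(t) = 3 \left(t^{2} - 1\right) e^{- \frac{15 t}{2}} u\left(t\right)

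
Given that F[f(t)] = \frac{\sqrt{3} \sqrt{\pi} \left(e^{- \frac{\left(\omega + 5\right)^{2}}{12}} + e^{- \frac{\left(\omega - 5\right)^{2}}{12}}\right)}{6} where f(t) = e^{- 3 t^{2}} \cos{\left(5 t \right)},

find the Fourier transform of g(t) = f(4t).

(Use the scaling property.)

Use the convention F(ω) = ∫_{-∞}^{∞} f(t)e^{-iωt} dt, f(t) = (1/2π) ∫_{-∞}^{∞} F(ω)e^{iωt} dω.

F[g](ω) = \frac{\sqrt{3} \sqrt{\pi} \left(e^{\frac{5 \omega}{12}} + 1\right) e^{- \frac{\omega^{2}}{192} - \frac{5 \omega}{24} - \frac{25}{12}}}{24}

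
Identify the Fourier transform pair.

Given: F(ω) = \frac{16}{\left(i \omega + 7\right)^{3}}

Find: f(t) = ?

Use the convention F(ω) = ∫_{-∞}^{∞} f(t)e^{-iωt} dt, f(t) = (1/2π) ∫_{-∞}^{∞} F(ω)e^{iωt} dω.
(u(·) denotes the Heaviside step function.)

f(t) = 8 t^{2} e^{- 7 t} u\left(t\right)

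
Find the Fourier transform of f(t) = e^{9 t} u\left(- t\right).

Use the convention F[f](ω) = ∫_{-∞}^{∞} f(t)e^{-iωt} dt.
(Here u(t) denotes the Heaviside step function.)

F(ω) = \frac{i}{\omega + 9 i}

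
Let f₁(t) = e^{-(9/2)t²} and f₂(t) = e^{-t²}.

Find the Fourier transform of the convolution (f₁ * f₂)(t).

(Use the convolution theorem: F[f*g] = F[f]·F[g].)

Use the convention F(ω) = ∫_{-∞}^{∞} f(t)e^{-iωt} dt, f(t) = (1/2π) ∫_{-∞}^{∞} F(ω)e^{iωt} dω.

F[f₁*f₂](ω) = \frac{\sqrt{2} \pi e^{- \frac{11 \omega^{2}}{36}}}{3}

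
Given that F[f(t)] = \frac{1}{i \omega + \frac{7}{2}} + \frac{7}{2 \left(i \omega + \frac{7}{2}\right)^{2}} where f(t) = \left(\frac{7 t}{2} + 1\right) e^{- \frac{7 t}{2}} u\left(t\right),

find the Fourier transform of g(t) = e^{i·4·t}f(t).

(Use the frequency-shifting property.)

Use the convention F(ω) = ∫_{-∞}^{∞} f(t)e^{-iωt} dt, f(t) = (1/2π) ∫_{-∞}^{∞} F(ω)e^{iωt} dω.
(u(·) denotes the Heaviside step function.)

F[g](ω) = \frac{- 4 i \omega - 28 + 16 i}{4 \omega^{2} + \omega \left(-32 - 28 i\right) + 15 + 112 i}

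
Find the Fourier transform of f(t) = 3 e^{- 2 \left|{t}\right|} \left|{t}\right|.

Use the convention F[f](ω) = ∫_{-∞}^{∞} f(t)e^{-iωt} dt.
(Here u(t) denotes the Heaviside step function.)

F(ω) = \frac{6 \left(4 - \omega^{2}\right)}{\left(\omega^{2} + 4\right)^{2}}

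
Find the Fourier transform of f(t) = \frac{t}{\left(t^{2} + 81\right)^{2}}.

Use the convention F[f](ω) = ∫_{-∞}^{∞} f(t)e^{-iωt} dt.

F(ω) = - \frac{i \pi \omega e^{- 9 \left|{\omega}\right|}}{18}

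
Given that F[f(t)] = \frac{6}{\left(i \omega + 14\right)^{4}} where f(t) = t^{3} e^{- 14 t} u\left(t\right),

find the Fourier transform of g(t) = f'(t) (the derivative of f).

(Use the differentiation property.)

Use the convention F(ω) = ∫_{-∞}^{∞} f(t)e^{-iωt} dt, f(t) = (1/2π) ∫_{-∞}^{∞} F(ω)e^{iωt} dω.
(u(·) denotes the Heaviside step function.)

F[g](ω) = \frac{6 i \omega}{\left(i \omega + 14\right)^{4}}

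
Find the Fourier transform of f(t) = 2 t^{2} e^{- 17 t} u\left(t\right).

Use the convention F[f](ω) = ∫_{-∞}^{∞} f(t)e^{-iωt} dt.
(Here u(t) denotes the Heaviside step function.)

F(ω) = \frac{4}{\left(i \omega + 17\right)^{3}}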